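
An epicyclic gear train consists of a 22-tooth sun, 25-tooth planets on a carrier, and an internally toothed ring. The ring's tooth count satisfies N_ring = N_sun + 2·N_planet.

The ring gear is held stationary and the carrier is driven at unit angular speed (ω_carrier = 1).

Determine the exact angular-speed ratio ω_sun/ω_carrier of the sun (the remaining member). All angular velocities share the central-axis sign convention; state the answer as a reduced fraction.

N_ring = 22 + 2·25 = 72
22(ω_s−ω_c) = −72(ω_r−ω_c),  ω_r=0, ω_c=1
ω_s = 1 − (72/22)(0−1) = 47/11
ω_s/ω_c = 47/11

47/11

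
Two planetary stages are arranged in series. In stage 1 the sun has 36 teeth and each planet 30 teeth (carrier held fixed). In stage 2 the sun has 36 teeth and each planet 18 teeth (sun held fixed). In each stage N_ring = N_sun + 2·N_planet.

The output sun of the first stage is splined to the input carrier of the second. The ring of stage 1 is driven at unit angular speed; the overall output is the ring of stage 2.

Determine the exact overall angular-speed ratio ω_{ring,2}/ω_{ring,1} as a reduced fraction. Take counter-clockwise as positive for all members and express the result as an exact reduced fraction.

-4

Stage 1: N_ring = 36 + 2·30 = 96
Stage 1: 36(ω_s−ω_c) = −96(ω_r−ω_c),  ω_c=0, ω_r=1
Stage 1: ω_s = 0 − (96/36)(1−0) = -8/3
  ⇒ ω_s¹/ω_r¹ = -8/3
Stage 2: N_ring = 36 + 2·18 = 72
Stage 2: 36(ω_s−ω_c) = −72(ω_r−ω_c),  ω_s=0, ω_c=1
Stage 2: ω_r = 1 − (36/72)(0−1) = 3/2
  ⇒ ω_r²/ω_c² = 3/2
Coupling ω_c² = ω_s¹ ⇒ overall = -8/3 × 3/2 = -4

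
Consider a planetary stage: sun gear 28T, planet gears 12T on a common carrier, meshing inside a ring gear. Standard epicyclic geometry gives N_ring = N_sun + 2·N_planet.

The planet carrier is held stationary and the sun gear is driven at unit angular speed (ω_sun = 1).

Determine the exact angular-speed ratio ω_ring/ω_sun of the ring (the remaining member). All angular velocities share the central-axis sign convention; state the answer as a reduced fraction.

-7/13

N_ring = 28 + 2·12 = 52
28(ω_s−ω_c) = −52(ω_r−ω_c),  ω_c=0, ω_s=1
ω_r = 0 − (28/52)(1−0) = -7/13
ω_r/ω_s = -7/13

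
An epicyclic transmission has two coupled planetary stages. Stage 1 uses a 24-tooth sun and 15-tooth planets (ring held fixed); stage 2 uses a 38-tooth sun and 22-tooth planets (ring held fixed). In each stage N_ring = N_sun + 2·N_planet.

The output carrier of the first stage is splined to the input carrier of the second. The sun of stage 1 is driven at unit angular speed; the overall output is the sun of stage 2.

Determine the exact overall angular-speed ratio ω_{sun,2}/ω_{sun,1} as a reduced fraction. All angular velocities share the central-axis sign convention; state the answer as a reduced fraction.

Stage 1: N_ring = 24 + 2·15 = 54
Stage 1: 24(ω_s−ω_c) = −54(ω_r−ω_c),  ω_r=0, ω_s=1
Stage 1: 24(1−ω_c) = −54(0−ω_c)  ⇒  78ω_c = 24  ⇒  ω_c = 4/13
  ⇒ ω_c¹/ω_s¹ = 4/13
Stage 2: N_ring = 38 + 2·22 = 82
Stage 2: 38(ω_s−ω_c) = −82(ω_r−ω_c),  ω_r=0, ω_c=1
Stage 2: ω_s = 1 − (82/38)(0−1) = 60/19
  ⇒ ω_s²/ω_c² = 60/19
Coupling ω_c² = ω_c¹ ⇒ overall = 4/13 × 60/19 = 240/247

240/247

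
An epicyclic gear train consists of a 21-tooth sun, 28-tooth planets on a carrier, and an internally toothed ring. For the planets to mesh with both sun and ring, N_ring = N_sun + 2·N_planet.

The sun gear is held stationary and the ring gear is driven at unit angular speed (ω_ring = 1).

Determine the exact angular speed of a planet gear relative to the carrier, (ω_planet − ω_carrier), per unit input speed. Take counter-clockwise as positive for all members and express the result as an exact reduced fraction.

N_ring = 21 + 2·28 = 77
21(ω_s−ω_c) = −77(ω_r−ω_c),  ω_s=0, ω_r=1
21(0−ω_c) = −77(1−ω_c)  ⇒  98ω_c = 77  ⇒  ω_c = 11/14
sun–planet: 21·(0−11/14) = −28·(ω_p−ω_c)  ⇒  ω_p−ω_c = −(21/28)·(-11/14) = 33/56

33/56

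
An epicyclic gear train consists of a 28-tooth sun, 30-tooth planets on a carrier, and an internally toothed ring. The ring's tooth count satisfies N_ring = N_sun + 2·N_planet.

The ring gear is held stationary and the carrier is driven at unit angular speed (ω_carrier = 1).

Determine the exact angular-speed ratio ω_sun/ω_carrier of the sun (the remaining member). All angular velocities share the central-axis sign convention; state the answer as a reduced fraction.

29/7

N_ring = 28 + 2·30 = 88
28(ω_s−ω_c) = −88(ω_r−ω_c),  ω_r=0, ω_c=1
ω_s = 1 − (88/28)(0−1) = 29/7
ω_s/ω_c = 29/7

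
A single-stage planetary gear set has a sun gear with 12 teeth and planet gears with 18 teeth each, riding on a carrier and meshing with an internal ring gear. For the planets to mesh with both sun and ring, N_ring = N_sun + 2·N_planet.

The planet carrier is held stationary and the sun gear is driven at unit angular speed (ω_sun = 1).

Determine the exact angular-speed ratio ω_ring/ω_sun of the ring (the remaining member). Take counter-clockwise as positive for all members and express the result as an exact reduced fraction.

-1/4

N_ring = 12 + 2·18 = 48
12(ω_s−ω_c) = −48(ω_r−ω_c),  ω_c=0, ω_s=1
ω_r = 0 − (12/48)(1−0) = -1/4
ω_r/ω_s = -1/4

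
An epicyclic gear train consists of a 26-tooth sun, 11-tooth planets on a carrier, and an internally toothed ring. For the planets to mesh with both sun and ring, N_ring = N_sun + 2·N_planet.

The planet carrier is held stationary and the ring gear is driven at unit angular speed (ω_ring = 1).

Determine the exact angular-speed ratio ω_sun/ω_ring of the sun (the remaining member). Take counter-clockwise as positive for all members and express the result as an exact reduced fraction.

-24/13

N_ring = 26 + 2·11 = 48
26(ω_s−ω_c) = −48(ω_r−ω_c),  ω_c=0, ω_r=1
ω_s = 0 − (48/26)(1−0) = -24/13
ω_s/ω_r = -24/13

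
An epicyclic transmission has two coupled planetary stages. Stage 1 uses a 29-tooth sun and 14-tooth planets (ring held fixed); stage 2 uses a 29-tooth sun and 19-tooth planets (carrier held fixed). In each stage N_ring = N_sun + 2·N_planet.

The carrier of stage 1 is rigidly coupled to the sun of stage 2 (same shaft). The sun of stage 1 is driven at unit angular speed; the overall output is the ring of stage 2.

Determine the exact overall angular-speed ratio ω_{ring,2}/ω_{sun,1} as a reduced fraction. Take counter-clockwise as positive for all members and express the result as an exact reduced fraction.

Stage 1: N_ring = 29 + 2·14 = 57
Stage 1: 29(ω_s−ω_c) = −57(ω_r−ω_c),  ω_r=0, ω_s=1
Stage 1: 29(1−ω_c) = −57(0−ω_c)  ⇒  86ω_c = 29  ⇒  ω_c = 29/86
  ⇒ ω_c¹/ω_s¹ = 29/86
Stage 2: N_ring = 29 + 2·19 = 67
Stage 2: 29(ω_s−ω_c) = −67(ω_r−ω_c),  ω_c=0, ω_s=1
Stage 2: ω_r = 0 − (29/67)(1−0) = -29/67
  ⇒ ω_r²/ω_s² = -29/67
Coupling ω_s² = ω_c¹ ⇒ overall = 29/86 × -29/67 = -841/5762

-841/5762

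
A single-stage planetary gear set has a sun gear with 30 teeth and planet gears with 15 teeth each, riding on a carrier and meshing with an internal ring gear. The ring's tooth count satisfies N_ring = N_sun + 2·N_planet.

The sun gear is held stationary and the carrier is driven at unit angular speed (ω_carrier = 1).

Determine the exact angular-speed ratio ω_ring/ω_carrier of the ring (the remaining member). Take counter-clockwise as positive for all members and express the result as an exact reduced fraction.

N_ring = 30 + 2·15 = 60
30(ω_s−ω_c) = −60(ω_r−ω_c),  ω_s=0, ω_c=1
ω_r = 1 − (30/60)(0−1) = 3/2
ω_r/ω_c = 3/2

3/2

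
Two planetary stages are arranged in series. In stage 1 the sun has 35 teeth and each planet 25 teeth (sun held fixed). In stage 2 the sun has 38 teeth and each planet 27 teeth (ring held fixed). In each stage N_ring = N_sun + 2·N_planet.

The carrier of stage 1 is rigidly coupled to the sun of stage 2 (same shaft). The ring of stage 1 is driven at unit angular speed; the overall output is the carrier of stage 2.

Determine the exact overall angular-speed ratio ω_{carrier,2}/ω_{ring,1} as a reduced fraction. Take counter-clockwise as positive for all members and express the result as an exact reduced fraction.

Stage 1: N_ring = 35 + 2·25 = 85
Stage 1: 35(ω_s−ω_c) = −85(ω_r−ω_c),  ω_s=0, ω_r=1
Stage 1: 35(0−ω_c) = −85(1−ω_c)  ⇒  120ω_c = 85  ⇒  ω_c = 17/24
  ⇒ ω_c¹/ω_r¹ = 17/24
Stage 2: N_ring = 38 + 2·27 = 92
Stage 2: 38(ω_s−ω_c) = −92(ω_r−ω_c),  ω_r=0, ω_s=1
Stage 2: 38(1−ω_c) = −92(0−ω_c)  ⇒  130ω_c = 38  ⇒  ω_c = 19/65
  ⇒ ω_c²/ω_s² = 19/65
Coupling ω_s² = ω_c¹ ⇒ overall = 17/24 × 19/65 = 323/1560

323/1560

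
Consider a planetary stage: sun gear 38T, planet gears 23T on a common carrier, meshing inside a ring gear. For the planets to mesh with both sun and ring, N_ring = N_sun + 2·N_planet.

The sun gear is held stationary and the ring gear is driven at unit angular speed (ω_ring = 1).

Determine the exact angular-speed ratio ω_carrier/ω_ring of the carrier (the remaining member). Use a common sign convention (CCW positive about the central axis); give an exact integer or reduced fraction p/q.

N_ring = 38 + 2·23 = 84
38(ω_s−ω_c) = −84(ω_r−ω_c),  ω_s=0, ω_r=1
38(0−ω_c) = −84(1−ω_c)  ⇒  122ω_c = 84  ⇒  ω_c = 42/61
ω_c/ω_r = 42/61

42/61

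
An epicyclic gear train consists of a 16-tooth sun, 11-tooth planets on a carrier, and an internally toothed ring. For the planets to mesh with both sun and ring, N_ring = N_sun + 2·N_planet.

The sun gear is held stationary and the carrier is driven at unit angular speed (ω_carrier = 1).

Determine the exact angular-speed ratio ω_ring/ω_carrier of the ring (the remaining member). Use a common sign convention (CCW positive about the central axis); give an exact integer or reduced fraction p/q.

N_ring = 16 + 2·11 = 38
16(ω_s−ω_c) = −38(ω_r−ω_c),  ω_s=0, ω_c=1
ω_r = 1 − (16/38)(0−1) = 27/19
ω_r/ω_c = 27/19

27/19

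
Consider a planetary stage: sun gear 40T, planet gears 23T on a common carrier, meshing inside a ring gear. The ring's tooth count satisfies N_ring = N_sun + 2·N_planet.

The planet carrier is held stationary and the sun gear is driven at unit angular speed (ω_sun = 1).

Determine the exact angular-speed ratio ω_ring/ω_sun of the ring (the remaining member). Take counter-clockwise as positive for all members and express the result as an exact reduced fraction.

N_ring = 40 + 2·23 = 86
40(ω_s−ω_c) = −86(ω_r−ω_c),  ω_c=0, ω_s=1
ω_r = 0 − (40/86)(1−0) = -20/43
ω_r/ω_s = -20/43

-20/43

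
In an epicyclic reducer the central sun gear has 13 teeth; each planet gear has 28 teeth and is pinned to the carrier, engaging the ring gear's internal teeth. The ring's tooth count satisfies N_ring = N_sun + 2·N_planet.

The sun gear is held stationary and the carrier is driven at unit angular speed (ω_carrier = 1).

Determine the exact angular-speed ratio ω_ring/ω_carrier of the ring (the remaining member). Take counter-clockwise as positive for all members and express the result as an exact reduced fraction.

82/69

N_ring = 13 + 2·28 = 69
13(ω_s−ω_c) = −69(ω_r−ω_c),  ω_s=0, ω_c=1
ω_r = 1 − (13/69)(0−1) = 82/69
ω_r/ω_c = 82/69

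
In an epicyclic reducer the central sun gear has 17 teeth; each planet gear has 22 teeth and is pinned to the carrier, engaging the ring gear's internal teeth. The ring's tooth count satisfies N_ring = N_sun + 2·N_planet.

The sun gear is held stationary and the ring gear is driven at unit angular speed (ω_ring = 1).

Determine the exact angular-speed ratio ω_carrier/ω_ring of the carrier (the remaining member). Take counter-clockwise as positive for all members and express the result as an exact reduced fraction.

61/78

N_ring = 17 + 2·22 = 61
17(ω_s−ω_c) = −61(ω_r−ω_c),  ω_s=0, ω_r=1
17(0−ω_c) = −61(1−ω_c)  ⇒  78ω_c = 61  ⇒  ω_c = 61/78
ω_c/ω_r = 61/78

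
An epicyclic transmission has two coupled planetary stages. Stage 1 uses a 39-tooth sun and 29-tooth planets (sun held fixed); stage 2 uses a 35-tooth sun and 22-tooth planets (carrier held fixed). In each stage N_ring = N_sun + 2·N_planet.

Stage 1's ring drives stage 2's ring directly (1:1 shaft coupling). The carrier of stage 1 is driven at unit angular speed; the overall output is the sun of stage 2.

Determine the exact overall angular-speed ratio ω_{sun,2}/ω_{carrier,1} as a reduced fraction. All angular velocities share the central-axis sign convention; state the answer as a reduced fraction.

Stage 1: N_ring = 39 + 2·29 = 97
Stage 1: 39(ω_s−ω_c) = −97(ω_r−ω_c),  ω_s=0, ω_c=1
Stage 1: ω_r = 1 − (39/97)(0−1) = 136/97
  ⇒ ω_r¹/ω_c¹ = 136/97
Stage 2: N_ring = 35 + 2·22 = 79
Stage 2: 35(ω_s−ω_c) = −79(ω_r−ω_c),  ω_c=0, ω_r=1
Stage 2: ω_s = 0 − (79/35)(1−0) = -79/35
  ⇒ ω_s²/ω_r² = -79/35
Coupling ω_r² = ω_r¹ ⇒ overall = 136/97 × -79/35 = -10744/3395

-10744/3395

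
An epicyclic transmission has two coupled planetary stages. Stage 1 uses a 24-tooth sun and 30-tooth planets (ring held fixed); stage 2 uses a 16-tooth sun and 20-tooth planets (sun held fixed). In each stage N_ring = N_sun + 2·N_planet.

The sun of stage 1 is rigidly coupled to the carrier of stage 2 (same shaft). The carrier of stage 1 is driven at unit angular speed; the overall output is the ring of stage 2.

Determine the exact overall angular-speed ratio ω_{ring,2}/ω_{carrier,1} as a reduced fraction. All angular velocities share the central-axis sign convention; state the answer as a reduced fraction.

81/14

Stage 1: N_ring = 24 + 2·30 = 84
Stage 1: 24(ω_s−ω_c) = −84(ω_r−ω_c),  ω_r=0, ω_c=1
Stage 1: ω_s = 1 − (84/24)(0−1) = 9/2
  ⇒ ω_s¹/ω_c¹ = 9/2
Stage 2: N_ring = 16 + 2·20 = 56
Stage 2: 16(ω_s−ω_c) = −56(ω_r−ω_c),  ω_s=0, ω_c=1
Stage 2: ω_r = 1 − (16/56)(0−1) = 9/7
  ⇒ ω_r²/ω_c² = 9/7
Coupling ω_c² = ω_s¹ ⇒ overall = 9/2 × 9/7 = 81/14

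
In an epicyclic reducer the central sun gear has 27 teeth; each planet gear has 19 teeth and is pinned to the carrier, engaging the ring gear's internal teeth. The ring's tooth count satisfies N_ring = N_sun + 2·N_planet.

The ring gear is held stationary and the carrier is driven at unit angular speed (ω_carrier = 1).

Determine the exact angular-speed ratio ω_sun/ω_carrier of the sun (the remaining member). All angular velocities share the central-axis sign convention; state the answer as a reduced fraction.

N_ring = 27 + 2·19 = 65
27(ω_s−ω_c) = −65(ω_r−ω_c),  ω_r=0, ω_c=1
ω_s = 1 − (65/27)(0−1) = 92/27
ω_s/ω_c = 92/27

92/27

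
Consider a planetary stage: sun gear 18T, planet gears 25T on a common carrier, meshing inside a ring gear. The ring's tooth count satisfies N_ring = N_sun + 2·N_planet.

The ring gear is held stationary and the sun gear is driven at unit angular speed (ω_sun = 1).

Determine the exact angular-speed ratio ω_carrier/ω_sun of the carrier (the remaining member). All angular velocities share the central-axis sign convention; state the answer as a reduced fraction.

9/43

N_ring = 18 + 2·25 = 68
18(ω_s−ω_c) = −68(ω_r−ω_c),  ω_r=0, ω_s=1
18(1−ω_c) = −68(0−ω_c)  ⇒  86ω_c = 18  ⇒  ω_c = 9/43
ω_c/ω_s = 9/43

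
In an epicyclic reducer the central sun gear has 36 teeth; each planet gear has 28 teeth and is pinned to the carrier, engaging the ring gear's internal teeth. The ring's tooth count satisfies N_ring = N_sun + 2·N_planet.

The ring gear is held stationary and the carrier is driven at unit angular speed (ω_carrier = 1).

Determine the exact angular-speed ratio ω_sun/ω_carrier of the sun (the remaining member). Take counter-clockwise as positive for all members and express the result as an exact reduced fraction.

N_ring = 36 + 2·28 = 92
36(ω_s−ω_c) = −92(ω_r−ω_c),  ω_r=0, ω_c=1
ω_s = 1 − (92/36)(0−1) = 32/9
ω_s/ω_c = 32/9

32/9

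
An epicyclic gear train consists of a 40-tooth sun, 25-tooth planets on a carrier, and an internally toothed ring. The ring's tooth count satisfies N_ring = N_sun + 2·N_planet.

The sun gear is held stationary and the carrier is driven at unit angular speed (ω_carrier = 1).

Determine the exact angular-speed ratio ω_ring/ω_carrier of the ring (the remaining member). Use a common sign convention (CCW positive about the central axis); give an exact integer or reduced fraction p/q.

N_ring = 40 + 2·25 = 90
40(ω_s−ω_c) = −90(ω_r−ω_c),  ω_s=0, ω_c=1
ω_r = 1 − (40/90)(0−1) = 13/9
ω_r/ω_c = 13/9

13/9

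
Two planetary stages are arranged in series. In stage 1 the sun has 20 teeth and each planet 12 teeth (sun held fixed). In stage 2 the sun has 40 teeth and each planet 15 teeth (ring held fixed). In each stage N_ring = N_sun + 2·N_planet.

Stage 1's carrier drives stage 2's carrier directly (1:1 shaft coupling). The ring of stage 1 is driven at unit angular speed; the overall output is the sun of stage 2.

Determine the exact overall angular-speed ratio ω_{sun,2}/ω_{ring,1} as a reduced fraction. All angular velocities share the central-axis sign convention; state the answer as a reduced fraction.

121/64

Stage 1: N_ring = 20 + 2·12 = 44
Stage 1: 20(ω_s−ω_c) = −44(ω_r−ω_c),  ω_s=0, ω_r=1
Stage 1: 20(0−ω_c) = −44(1−ω_c)  ⇒  64ω_c = 44  ⇒  ω_c = 11/16
  ⇒ ω_c¹/ω_r¹ = 11/16
Stage 2: N_ring = 40 + 2·15 = 70
Stage 2: 40(ω_s−ω_c) = −70(ω_r−ω_c),  ω_r=0, ω_c=1
Stage 2: ω_s = 1 − (70/40)(0−1) = 11/4
  ⇒ ω_s²/ω_c² = 11/4
Coupling ω_c² = ω_c¹ ⇒ overall = 11/16 × 11/4 = 121/64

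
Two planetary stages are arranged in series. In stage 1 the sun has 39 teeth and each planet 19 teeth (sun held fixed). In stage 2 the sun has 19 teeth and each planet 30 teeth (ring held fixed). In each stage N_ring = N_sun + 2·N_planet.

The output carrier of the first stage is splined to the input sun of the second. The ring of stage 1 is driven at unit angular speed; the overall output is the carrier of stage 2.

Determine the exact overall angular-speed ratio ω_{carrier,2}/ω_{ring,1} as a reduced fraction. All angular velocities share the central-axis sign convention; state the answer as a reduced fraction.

Stage 1: N_ring = 39 + 2·19 = 77
Stage 1: 39(ω_s−ω_c) = −77(ω_r−ω_c),  ω_s=0, ω_r=1
Stage 1: 39(0−ω_c) = −77(1−ω_c)  ⇒  116ω_c = 77  ⇒  ω_c = 77/116
  ⇒ ω_c¹/ω_r¹ = 77/116
Stage 2: N_ring = 19 + 2·30 = 79
Stage 2: 19(ω_s−ω_c) = −79(ω_r−ω_c),  ω_r=0, ω_s=1
Stage 2: 19(1−ω_c) = −79(0−ω_c)  ⇒  98ω_c = 19  ⇒  ω_c = 19/98
  ⇒ ω_c²/ω_s² = 19/98
Coupling ω_s² = ω_c¹ ⇒ overall = 77/116 × 19/98 = 209/1624

209/1624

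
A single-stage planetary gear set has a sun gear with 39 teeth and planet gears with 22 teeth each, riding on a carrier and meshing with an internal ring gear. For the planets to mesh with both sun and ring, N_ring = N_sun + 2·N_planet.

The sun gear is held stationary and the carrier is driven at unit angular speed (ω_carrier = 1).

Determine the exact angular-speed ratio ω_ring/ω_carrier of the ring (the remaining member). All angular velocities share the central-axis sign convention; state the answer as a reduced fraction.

122/83

N_ring = 39 + 2·22 = 83
39(ω_s−ω_c) = −83(ω_r−ω_c),  ω_s=0, ω_c=1
ω_r = 1 − (39/83)(0−1) = 122/83
ω_r/ω_c = 122/83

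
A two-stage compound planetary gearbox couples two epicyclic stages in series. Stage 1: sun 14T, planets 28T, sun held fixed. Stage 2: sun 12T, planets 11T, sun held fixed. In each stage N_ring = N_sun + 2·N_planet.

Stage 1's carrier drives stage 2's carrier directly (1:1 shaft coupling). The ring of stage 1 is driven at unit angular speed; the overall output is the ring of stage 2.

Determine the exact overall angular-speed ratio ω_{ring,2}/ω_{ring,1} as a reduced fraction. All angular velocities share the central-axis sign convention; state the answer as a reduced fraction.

115/102

Stage 1: N_ring = 14 + 2·28 = 70
Stage 1: 14(ω_s−ω_c) = −70(ω_r−ω_c),  ω_s=0, ω_r=1
Stage 1: 14(0−ω_c) = −70(1−ω_c)  ⇒  84ω_c = 70  ⇒  ω_c = 5/6
  ⇒ ω_c¹/ω_r¹ = 5/6
Stage 2: N_ring = 12 + 2·11 = 34
Stage 2: 12(ω_s−ω_c) = −34(ω_r−ω_c),  ω_s=0, ω_c=1
Stage 2: ω_r = 1 − (12/34)(0−1) = 23/17
  ⇒ ω_r²/ω_c² = 23/17
Coupling ω_c² = ω_c¹ ⇒ overall = 5/6 × 23/17 = 115/102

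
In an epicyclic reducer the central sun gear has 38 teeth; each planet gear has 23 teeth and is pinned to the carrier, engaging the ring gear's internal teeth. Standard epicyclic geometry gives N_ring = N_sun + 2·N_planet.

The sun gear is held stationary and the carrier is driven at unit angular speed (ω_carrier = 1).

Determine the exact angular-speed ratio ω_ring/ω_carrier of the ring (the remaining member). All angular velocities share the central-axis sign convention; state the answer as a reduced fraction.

N_ring = 38 + 2·23 = 84
38(ω_s−ω_c) = −84(ω_r−ω_c),  ω_s=0, ω_c=1
ω_r = 1 − (38/84)(0−1) = 61/42
ω_r/ω_c = 61/42

61/42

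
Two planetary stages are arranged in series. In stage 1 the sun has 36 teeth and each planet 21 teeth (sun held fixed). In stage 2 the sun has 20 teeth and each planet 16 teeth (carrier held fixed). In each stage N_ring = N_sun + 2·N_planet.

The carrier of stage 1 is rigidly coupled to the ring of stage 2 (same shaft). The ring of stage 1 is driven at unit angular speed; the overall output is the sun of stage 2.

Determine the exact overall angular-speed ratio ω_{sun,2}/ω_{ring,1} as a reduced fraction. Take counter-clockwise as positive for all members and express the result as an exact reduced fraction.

-169/95

Stage 1: N_ring = 36 + 2·21 = 78
Stage 1: 36(ω_s−ω_c) = −78(ω_r−ω_c),  ω_s=0, ω_r=1
Stage 1: 36(0−ω_c) = −78(1−ω_c)  ⇒  114ω_c = 78  ⇒  ω_c = 13/19
  ⇒ ω_c¹/ω_r¹ = 13/19
Stage 2: N_ring = 20 + 2·16 = 52
Stage 2: 20(ω_s−ω_c) = −52(ω_r−ω_c),  ω_c=0, ω_r=1
Stage 2: ω_s = 0 − (52/20)(1−0) = -13/5
  ⇒ ω_s²/ω_r² = -13/5
Coupling ω_r² = ω_c¹ ⇒ overall = 13/19 × -13/5 = -169/95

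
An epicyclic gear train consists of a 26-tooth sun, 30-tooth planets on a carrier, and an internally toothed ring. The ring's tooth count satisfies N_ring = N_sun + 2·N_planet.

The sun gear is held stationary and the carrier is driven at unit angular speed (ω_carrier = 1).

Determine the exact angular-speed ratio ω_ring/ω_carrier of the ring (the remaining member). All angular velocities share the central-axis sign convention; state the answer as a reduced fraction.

N_ring = 26 + 2·30 = 86
26(ω_s−ω_c) = −86(ω_r−ω_c),  ω_s=0, ω_c=1
ω_r = 1 − (26/86)(0−1) = 56/43
ω_r/ω_c = 56/43

56/43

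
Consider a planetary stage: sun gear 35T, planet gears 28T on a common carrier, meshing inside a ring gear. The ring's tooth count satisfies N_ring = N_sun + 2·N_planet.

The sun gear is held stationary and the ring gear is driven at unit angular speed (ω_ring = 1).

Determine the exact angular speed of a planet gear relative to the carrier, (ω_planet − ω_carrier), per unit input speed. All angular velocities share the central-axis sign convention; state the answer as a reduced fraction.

65/72

N_ring = 35 + 2·28 = 91
35(ω_s−ω_c) = −91(ω_r−ω_c),  ω_s=0, ω_r=1
35(0−ω_c) = −91(1−ω_c)  ⇒  126ω_c = 91  ⇒  ω_c = 13/18
sun–planet: 35·(0−13/18) = −28·(ω_p−ω_c)  ⇒  ω_p−ω_c = −(35/28)·(-13/18) = 65/72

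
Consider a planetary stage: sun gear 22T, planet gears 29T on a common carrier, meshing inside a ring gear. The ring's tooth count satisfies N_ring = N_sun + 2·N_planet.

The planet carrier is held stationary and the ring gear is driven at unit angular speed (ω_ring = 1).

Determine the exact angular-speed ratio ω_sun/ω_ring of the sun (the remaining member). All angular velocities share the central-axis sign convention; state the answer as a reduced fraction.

-40/11

N_ring = 22 + 2·29 = 80
22(ω_s−ω_c) = −80(ω_r−ω_c),  ω_c=0, ω_r=1
ω_s = 0 − (80/22)(1−0) = -40/11
ω_s/ω_r = -40/11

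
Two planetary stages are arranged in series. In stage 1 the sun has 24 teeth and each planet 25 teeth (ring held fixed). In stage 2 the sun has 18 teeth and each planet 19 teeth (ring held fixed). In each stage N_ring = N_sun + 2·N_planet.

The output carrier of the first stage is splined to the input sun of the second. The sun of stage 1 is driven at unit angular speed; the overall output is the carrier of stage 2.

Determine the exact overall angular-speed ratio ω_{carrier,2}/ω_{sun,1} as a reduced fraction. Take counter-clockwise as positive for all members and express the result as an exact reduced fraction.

108/1813

Stage 1: N_ring = 24 + 2·25 = 74
Stage 1: 24(ω_s−ω_c) = −74(ω_r−ω_c),  ω_r=0, ω_s=1
Stage 1: 24(1−ω_c) = −74(0−ω_c)  ⇒  98ω_c = 24  ⇒  ω_c = 12/49
  ⇒ ω_c¹/ω_s¹ = 12/49
Stage 2: N_ring = 18 + 2·19 = 56
Stage 2: 18(ω_s−ω_c) = −56(ω_r−ω_c),  ω_r=0, ω_s=1
Stage 2: 18(1−ω_c) = −56(0−ω_c)  ⇒  74ω_c = 18  ⇒  ω_c = 9/37
  ⇒ ω_c²/ω_s² = 9/37
Coupling ω_s² = ω_c¹ ⇒ overall = 12/49 × 9/37 = 108/1813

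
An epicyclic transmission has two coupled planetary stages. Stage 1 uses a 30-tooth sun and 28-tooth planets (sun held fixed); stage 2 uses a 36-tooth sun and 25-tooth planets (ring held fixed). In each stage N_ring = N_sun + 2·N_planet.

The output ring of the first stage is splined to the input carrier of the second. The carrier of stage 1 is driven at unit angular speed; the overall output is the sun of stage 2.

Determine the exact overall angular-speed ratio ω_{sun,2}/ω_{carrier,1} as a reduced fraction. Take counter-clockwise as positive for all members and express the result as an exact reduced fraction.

Stage 1: N_ring = 30 + 2·28 = 86
Stage 1: 30(ω_s−ω_c) = −86(ω_r−ω_c),  ω_s=0, ω_c=1
Stage 1: ω_r = 1 − (30/86)(0−1) = 58/43
  ⇒ ω_r¹/ω_c¹ = 58/43
Stage 2: N_ring = 36 + 2·25 = 86
Stage 2: 36(ω_s−ω_c) = −86(ω_r−ω_c),  ω_r=0, ω_c=1
Stage 2: ω_s = 1 − (86/36)(0−1) = 61/18
  ⇒ ω_s²/ω_c² = 61/18
Coupling ω_c² = ω_r¹ ⇒ overall = 58/43 × 61/18 = 1769/387

1769/387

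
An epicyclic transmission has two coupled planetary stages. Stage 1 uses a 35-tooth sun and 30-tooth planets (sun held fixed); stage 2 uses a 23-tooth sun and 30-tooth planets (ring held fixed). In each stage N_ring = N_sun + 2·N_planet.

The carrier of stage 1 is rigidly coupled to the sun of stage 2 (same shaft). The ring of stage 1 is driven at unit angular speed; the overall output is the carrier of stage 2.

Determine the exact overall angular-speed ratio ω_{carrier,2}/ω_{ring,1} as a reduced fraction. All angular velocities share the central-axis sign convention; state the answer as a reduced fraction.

Stage 1: N_ring = 35 + 2·30 = 95
Stage 1: 35(ω_s−ω_c) = −95(ω_r−ω_c),  ω_s=0, ω_r=1
Stage 1: 35(0−ω_c) = −95(1−ω_c)  ⇒  130ω_c = 95  ⇒  ω_c = 19/26
  ⇒ ω_c¹/ω_r¹ = 19/26
Stage 2: N_ring = 23 + 2·30 = 83
Stage 2: 23(ω_s−ω_c) = −83(ω_r−ω_c),  ω_r=0, ω_s=1
Stage 2: 23(1−ω_c) = −83(0−ω_c)  ⇒  106ω_c = 23  ⇒  ω_c = 23/106
  ⇒ ω_c²/ω_s² = 23/106
Coupling ω_s² = ω_c¹ ⇒ overall = 19/26 × 23/106 = 437/2756

437/2756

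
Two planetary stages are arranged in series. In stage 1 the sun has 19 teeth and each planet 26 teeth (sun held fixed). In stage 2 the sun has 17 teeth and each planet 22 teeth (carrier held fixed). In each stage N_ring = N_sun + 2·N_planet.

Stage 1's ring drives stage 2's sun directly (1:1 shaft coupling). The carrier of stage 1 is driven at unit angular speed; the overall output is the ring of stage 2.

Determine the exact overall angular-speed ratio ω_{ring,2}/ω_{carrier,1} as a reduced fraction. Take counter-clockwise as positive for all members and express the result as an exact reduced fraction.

-1530/4331

Stage 1: N_ring = 19 + 2·26 = 71
Stage 1: 19(ω_s−ω_c) = −71(ω_r−ω_c),  ω_s=0, ω_c=1
Stage 1: ω_r = 1 − (19/71)(0−1) = 90/71
  ⇒ ω_r¹/ω_c¹ = 90/71
Stage 2: N_ring = 17 + 2·22 = 61
Stage 2: 17(ω_s−ω_c) = −61(ω_r−ω_c),  ω_c=0, ω_s=1
Stage 2: ω_r = 0 − (17/61)(1−0) = -17/61
  ⇒ ω_r²/ω_s² = -17/61
Coupling ω_s² = ω_r¹ ⇒ overall = 90/71 × -17/61 = -1530/4331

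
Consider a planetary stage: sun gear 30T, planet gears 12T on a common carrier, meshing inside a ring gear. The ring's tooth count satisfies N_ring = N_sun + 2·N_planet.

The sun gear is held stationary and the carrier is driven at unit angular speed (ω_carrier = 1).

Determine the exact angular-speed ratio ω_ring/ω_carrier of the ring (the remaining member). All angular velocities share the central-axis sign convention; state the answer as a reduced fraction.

14/9

N_ring = 30 + 2·12 = 54
30(ω_s−ω_c) = −54(ω_r−ω_c),  ω_s=0, ω_c=1
ω_r = 1 − (30/54)(0−1) = 14/9
ω_r/ω_c = 14/9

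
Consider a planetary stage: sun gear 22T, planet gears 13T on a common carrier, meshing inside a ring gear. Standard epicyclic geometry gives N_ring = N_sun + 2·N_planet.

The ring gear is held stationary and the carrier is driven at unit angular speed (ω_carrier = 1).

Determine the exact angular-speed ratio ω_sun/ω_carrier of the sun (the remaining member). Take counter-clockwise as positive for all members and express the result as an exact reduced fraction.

35/11

N_ring = 22 + 2·13 = 48
22(ω_s−ω_c) = −48(ω_r−ω_c),  ω_r=0, ω_c=1
ω_s = 1 − (48/22)(0−1) = 35/11
ω_s/ω_c = 35/11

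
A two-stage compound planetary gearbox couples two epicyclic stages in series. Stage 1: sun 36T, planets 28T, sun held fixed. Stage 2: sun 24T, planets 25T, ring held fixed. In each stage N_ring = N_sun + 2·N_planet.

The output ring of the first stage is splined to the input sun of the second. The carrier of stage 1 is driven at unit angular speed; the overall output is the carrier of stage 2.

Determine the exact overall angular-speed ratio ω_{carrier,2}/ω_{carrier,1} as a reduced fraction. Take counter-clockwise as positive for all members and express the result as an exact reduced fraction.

384/1127

Stage 1: N_ring = 36 + 2·28 = 92
Stage 1: 36(ω_s−ω_c) = −92(ω_r−ω_c),  ω_s=0, ω_c=1
Stage 1: ω_r = 1 − (36/92)(0−1) = 32/23
  ⇒ ω_r¹/ω_c¹ = 32/23
Stage 2: N_ring = 24 + 2·25 = 74
Stage 2: 24(ω_s−ω_c) = −74(ω_r−ω_c),  ω_r=0, ω_s=1
Stage 2: 24(1−ω_c) = −74(0−ω_c)  ⇒  98ω_c = 24  ⇒  ω_c = 12/49
  ⇒ ω_c²/ω_s² = 12/49
Coupling ω_s² = ω_r¹ ⇒ overall = 32/23 × 12/49 = 384/1127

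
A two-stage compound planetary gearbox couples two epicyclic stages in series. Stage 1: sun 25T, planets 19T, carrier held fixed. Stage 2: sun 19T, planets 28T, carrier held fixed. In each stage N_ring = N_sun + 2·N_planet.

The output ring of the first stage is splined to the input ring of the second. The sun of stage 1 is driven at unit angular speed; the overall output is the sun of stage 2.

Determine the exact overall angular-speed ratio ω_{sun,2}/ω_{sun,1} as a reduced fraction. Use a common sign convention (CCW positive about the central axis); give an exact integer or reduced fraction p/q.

Stage 1: N_ring = 25 + 2·19 = 63
Stage 1: 25(ω_s−ω_c) = −63(ω_r−ω_c),  ω_c=0, ω_s=1
Stage 1: ω_r = 0 − (25/63)(1−0) = -25/63
  ⇒ ω_r¹/ω_s¹ = -25/63
Stage 2: N_ring = 19 + 2·28 = 75
Stage 2: 19(ω_s−ω_c) = −75(ω_r−ω_c),  ω_c=0, ω_r=1
Stage 2: ω_s = 0 − (75/19)(1−0) = -75/19
  ⇒ ω_s²/ω_r² = -75/19
Coupling ω_r² = ω_r¹ ⇒ overall = -25/63 × -75/19 = 625/399

625/399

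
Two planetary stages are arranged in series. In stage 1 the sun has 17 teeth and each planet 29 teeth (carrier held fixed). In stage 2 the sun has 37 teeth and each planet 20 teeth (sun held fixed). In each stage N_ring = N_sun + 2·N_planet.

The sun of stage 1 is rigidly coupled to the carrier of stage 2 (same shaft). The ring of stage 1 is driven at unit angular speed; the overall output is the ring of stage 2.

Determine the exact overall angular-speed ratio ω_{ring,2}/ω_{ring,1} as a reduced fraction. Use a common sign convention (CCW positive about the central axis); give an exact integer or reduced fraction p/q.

Stage 1: N_ring = 17 + 2·29 = 75
Stage 1: 17(ω_s−ω_c) = −75(ω_r−ω_c),  ω_c=0, ω_r=1
Stage 1: ω_s = 0 − (75/17)(1−0) = -75/17
  ⇒ ω_s¹/ω_r¹ = -75/17
Stage 2: N_ring = 37 + 2·20 = 77
Stage 2: 37(ω_s−ω_c) = −77(ω_r−ω_c),  ω_s=0, ω_c=1
Stage 2: ω_r = 1 − (37/77)(0−1) = 114/77
  ⇒ ω_r²/ω_c² = 114/77
Coupling ω_c² = ω_s¹ ⇒ overall = -75/17 × 114/77 = -8550/1309

-8550/1309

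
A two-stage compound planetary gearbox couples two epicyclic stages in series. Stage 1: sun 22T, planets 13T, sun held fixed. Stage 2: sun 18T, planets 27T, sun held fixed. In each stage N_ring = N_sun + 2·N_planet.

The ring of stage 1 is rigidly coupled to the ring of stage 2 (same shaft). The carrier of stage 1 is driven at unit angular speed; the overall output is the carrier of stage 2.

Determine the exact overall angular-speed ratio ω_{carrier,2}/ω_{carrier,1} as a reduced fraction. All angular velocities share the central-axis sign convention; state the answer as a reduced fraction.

Stage 1: N_ring = 22 + 2·13 = 48
Stage 1: 22(ω_s−ω_c) = −48(ω_r−ω_c),  ω_s=0, ω_c=1
Stage 1: ω_r = 1 − (22/48)(0−1) = 35/24
  ⇒ ω_r¹/ω_c¹ = 35/24
Stage 2: N_ring = 18 + 2·27 = 72
Stage 2: 18(ω_s−ω_c) = −72(ω_r−ω_c),  ω_s=0, ω_r=1
Stage 2: 18(0−ω_c) = −72(1−ω_c)  ⇒  90ω_c = 72  ⇒  ω_c = 4/5
  ⇒ ω_c²/ω_r² = 4/5
Coupling ω_r² = ω_r¹ ⇒ overall = 35/24 × 4/5 = 7/6

7/6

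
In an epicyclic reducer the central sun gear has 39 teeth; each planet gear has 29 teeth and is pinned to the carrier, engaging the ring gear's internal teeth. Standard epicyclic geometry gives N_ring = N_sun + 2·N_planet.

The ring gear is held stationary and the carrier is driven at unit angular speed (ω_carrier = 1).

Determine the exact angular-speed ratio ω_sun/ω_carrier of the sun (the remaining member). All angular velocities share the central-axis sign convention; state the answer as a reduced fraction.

136/39

N_ring = 39 + 2·29 = 97
39(ω_s−ω_c) = −97(ω_r−ω_c),  ω_r=0, ω_c=1
ω_s = 1 − (97/39)(0−1) = 136/39
ω_s/ω_c = 136/39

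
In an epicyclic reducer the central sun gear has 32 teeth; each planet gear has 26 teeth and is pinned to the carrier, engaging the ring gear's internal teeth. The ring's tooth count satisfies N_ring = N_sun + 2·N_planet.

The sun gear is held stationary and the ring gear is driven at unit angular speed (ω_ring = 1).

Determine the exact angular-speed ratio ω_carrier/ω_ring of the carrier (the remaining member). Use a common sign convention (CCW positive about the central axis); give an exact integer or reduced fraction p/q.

N_ring = 32 + 2·26 = 84
32(ω_s−ω_c) = −84(ω_r−ω_c),  ω_s=0, ω_r=1
32(0−ω_c) = −84(1−ω_c)  ⇒  116ω_c = 84  ⇒  ω_c = 21/29
ω_c/ω_r = 21/29

21/29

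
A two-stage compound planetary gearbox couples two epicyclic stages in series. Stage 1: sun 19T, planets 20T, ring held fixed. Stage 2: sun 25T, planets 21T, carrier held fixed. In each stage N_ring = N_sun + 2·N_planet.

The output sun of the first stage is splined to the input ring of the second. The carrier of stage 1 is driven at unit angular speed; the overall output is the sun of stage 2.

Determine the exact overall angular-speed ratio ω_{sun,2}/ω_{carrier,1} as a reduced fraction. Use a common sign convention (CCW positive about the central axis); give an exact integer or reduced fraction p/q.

-5226/475

Stage 1: N_ring = 19 + 2·20 = 59
Stage 1: 19(ω_s−ω_c) = −59(ω_r−ω_c),  ω_r=0, ω_c=1
Stage 1: ω_s = 1 − (59/19)(0−1) = 78/19
  ⇒ ω_s¹/ω_c¹ = 78/19
Stage 2: N_ring = 25 + 2·21 = 67
Stage 2: 25(ω_s−ω_c) = −67(ω_r−ω_c),  ω_c=0, ω_r=1
Stage 2: ω_s = 0 − (67/25)(1−0) = -67/25
  ⇒ ω_s²/ω_r² = -67/25
Coupling ω_r² = ω_s¹ ⇒ overall = 78/19 × -67/25 = -5226/475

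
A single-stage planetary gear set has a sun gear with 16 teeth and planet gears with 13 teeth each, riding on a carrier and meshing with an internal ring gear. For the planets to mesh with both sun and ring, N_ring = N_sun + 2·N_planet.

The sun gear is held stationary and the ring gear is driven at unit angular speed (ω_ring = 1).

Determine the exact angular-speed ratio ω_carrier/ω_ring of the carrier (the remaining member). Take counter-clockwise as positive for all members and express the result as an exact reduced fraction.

N_ring = 16 + 2·13 = 42
16(ω_s−ω_c) = −42(ω_r−ω_c),  ω_s=0, ω_r=1
16(0−ω_c) = −42(1−ω_c)  ⇒  58ω_c = 42  ⇒  ω_c = 21/29
ω_c/ω_r = 21/29

21/29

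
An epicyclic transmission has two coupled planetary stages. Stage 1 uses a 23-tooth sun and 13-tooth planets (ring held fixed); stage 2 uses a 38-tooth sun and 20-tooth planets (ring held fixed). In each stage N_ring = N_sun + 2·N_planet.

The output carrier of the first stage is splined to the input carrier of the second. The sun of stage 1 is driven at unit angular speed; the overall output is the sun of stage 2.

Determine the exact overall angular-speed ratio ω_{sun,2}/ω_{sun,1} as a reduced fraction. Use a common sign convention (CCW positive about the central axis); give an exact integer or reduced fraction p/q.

667/684

Stage 1: N_ring = 23 + 2·13 = 49
Stage 1: 23(ω_s−ω_c) = −49(ω_r−ω_c),  ω_r=0, ω_s=1
Stage 1: 23(1−ω_c) = −49(0−ω_c)  ⇒  72ω_c = 23  ⇒  ω_c = 23/72
  ⇒ ω_c¹/ω_s¹ = 23/72
Stage 2: N_ring = 38 + 2·20 = 78
Stage 2: 38(ω_s−ω_c) = −78(ω_r−ω_c),  ω_r=0, ω_c=1
Stage 2: ω_s = 1 − (78/38)(0−1) = 58/19
  ⇒ ω_s²/ω_c² = 58/19
Coupling ω_c² = ω_c¹ ⇒ overall = 23/72 × 58/19 = 667/684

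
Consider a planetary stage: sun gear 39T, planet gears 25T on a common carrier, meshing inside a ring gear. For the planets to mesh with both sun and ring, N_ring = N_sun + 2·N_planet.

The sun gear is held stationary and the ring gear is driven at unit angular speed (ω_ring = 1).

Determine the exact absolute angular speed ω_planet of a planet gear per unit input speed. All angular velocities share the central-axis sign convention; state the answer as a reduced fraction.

N_ring = 39 + 2·25 = 89
39(ω_s−ω_c) = −89(ω_r−ω_c),  ω_s=0, ω_r=1
39(0−ω_c) = −89(1−ω_c)  ⇒  128ω_c = 89  ⇒  ω_c = 89/128
sun–planet: 39·(0−89/128) = −25·(ω_p−ω_c)  ⇒  ω_p−ω_c = −(39/25)·(-89/128) = 3471/3200
ω_p = 89/128 + 3471/3200 = 89/50

89/50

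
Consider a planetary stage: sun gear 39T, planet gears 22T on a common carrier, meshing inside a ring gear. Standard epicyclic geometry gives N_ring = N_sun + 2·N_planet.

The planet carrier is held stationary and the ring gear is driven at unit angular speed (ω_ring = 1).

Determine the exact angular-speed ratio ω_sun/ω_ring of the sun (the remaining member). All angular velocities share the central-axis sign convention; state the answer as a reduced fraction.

-83/39

N_ring = 39 + 2·22 = 83
39(ω_s−ω_c) = −83(ω_r−ω_c),  ω_c=0, ω_r=1
ω_s = 0 − (83/39)(1−0) = -83/39
ω_s/ω_r = -83/39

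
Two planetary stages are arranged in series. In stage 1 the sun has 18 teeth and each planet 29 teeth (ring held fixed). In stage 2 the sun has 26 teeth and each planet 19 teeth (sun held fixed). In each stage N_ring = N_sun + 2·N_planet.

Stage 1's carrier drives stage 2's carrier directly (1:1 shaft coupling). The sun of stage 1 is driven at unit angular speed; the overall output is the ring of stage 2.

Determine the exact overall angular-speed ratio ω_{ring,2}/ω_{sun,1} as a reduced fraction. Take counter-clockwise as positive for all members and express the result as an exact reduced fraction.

Stage 1: N_ring = 18 + 2·29 = 76
Stage 1: 18(ω_s−ω_c) = −76(ω_r−ω_c),  ω_r=0, ω_s=1
Stage 1: 18(1−ω_c) = −76(0−ω_c)  ⇒  94ω_c = 18  ⇒  ω_c = 9/47
  ⇒ ω_c¹/ω_s¹ = 9/47
Stage 2: N_ring = 26 + 2·19 = 64
Stage 2: 26(ω_s−ω_c) = −64(ω_r−ω_c),  ω_s=0, ω_c=1
Stage 2: ω_r = 1 − (26/64)(0−1) = 45/32
  ⇒ ω_r²/ω_c² = 45/32
Coupling ω_c² = ω_c¹ ⇒ overall = 9/47 × 45/32 = 405/1504

405/1504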